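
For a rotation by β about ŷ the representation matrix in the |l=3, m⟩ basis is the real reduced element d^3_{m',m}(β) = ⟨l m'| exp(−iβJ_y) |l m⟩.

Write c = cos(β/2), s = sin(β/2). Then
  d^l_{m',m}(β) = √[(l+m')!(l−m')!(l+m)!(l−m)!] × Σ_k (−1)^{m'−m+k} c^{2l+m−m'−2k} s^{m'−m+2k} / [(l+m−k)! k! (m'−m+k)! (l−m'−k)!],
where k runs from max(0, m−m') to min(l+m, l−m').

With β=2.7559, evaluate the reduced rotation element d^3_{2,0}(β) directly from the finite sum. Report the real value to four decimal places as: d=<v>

d=-0.1796

d^3_{2,0}(β=2.7559) via Wigner's sum:
With c≡cos(β/2)=0.191653 and s≡sin(β/2)=0.981463, N=[120·1·6·6]^{1/2}=65.726707
k∈{0,1} keeps every argument non-negative
  k=0: (−1)^2·65.7267/(12)·0.1917^4·0.9815^2 = +0.007118
  k=1: (−1)^3·65.7267/(12)·0.1917^2·0.9815^4 = -0.186676
d^3_{2,0}(2.7559) = +0.007118 -0.186676 = -0.179558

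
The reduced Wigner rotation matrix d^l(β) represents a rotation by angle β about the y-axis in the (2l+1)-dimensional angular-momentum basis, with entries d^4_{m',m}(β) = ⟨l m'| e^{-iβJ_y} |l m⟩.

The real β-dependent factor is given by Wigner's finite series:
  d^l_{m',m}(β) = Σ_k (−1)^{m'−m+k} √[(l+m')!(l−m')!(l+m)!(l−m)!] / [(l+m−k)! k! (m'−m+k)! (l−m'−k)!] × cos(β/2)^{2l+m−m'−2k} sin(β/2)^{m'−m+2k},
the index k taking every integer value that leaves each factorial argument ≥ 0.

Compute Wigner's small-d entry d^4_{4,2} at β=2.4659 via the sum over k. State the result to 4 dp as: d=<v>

d^4_{4,2}(β=2.4659) via Wigner's sum:
c=cos(2.4659/2)=0.331456, s=sin(2.4659/2)=0.943471; N=√[40320·1·720·2]=7619.763776
k∈{0} keeps every argument non-negative
  k=0: (−1)^2·7619.7638/(1440)·0.3315^6·0.9435^2 = +0.006246
d^4_{4,2}(2.4659) = +0.006246

d=0.0062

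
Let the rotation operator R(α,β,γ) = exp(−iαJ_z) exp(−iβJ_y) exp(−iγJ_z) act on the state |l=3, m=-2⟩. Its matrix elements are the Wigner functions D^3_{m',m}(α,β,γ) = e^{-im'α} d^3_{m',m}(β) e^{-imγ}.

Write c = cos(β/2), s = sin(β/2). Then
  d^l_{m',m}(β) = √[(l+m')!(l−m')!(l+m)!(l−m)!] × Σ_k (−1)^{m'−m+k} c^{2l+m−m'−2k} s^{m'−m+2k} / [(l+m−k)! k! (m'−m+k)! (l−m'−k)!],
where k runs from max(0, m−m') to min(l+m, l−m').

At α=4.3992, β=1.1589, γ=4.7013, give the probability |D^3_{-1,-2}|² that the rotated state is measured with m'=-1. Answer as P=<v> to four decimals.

P=0.0104

D^3_{-1,-2}(4.3992,1.1589,4.7013) = e^{-i·-1·4.3992}·d^3_{-1,-2}(1.1589)·e^{-i·-2·4.7013}. Compute d first:
Half-angle: c=0.836764, s=0.547564. N=√(2·24·1·120)=75.894664
k∈{0,1} keeps every argument non-negative
  k=0: (−1)^1·75.8947/(24)·0.8368^5·0.5476^1 = -0.710313
  k=1: (−1)^2·75.8947/(12)·0.8368^3·0.5476^3 = +0.608335
d^3_{-1,-2}(1.1589) = -0.710313 +0.608335 = -0.101977
|D^3_{-1,-2}|² = |d^3_{-1,-2}(β)|² = (-0.101977)² = 0.010399 (the z-rotation phases have unit modulus)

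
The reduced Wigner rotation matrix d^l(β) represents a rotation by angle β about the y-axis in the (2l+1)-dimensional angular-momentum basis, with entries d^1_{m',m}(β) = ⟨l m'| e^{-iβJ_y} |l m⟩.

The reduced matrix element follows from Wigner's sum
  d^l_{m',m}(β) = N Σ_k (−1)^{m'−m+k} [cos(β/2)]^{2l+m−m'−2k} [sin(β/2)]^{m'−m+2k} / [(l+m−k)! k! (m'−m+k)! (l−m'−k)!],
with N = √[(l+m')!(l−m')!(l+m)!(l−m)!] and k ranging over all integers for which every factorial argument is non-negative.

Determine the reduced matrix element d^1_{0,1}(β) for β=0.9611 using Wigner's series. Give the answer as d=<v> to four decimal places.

d=0.5797

d^1_{0,1}(β=0.9611) via Wigner's sum:
Half-angle: c=0.886741, s=0.462267. N=√(1·1·2·1)=1.414214
Admissible k: 1..1 (factorial args all ≥0)
  k=1: (−1)^0·1.4142/(1)·0.8867^1·0.4623^1 = +0.579702
d^1_{0,1}(0.9611) = +0.579702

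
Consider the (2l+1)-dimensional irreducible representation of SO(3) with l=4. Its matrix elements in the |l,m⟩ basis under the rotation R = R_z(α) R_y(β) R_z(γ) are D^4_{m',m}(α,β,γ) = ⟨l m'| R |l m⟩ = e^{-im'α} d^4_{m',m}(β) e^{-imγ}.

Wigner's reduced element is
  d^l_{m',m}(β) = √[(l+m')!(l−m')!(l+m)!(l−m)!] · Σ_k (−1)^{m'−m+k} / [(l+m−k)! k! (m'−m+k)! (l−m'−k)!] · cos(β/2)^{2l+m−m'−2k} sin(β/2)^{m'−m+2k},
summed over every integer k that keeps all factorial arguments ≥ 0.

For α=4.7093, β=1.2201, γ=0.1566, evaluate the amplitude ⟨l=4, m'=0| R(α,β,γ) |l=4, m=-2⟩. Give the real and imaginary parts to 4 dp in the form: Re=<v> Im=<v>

Re=-0.0576 Im=-0.0187

D^4_{0,-2}(4.7093,1.2201,0.1566) = e^{-i·0·4.7093}·d^4_{0,-2}(1.2201)·e^{-i·-2·0.1566}. Compute d first:
With c≡cos(β/2)=0.819619 and s≡sin(β/2)=0.572908, N=[24·24·2·720]^{1/2}=910.735966
Admissible k: 0..2 (factorial args all ≥0)
  k=0: (−1)^2·910.7360/(96)·0.8196^6·0.5729^2 = +0.943985
  k=1: (−1)^3·910.7360/(36)·0.8196^4·0.5729^4 = -1.229928
  k=2: (−1)^4·910.7360/(96)·0.8196^2·0.5729^6 = +0.225350
d^4_{0,-2}(1.2201) = +0.943985 -1.229928 +0.225350 = -0.060594
Attach z-rotation phases: D = e^{-i(0)(4.7093)}·(-0.060594)·e^{-i(-2)(0.1566)} = -0.057646-0.018669i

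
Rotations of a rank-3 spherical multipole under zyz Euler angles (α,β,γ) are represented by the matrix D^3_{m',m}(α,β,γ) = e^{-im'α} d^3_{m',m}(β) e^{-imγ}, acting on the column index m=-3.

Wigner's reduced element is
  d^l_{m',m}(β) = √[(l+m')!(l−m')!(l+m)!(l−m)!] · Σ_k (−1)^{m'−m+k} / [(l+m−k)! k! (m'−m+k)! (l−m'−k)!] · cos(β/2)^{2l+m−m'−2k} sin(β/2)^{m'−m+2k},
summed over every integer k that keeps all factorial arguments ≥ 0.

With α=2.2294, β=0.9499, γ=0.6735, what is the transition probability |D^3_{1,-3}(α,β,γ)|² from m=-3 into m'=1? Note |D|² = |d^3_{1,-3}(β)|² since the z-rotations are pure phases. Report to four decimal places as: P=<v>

First d^3_{1,-3}(β=0.9499), then the phase factors e^{-i(1)α} and e^{-i(-3)γ}:
c=cos(0.9499/2)=0.889316, s=sin(0.9499/2)=0.457294; N=√[24·2·1·720]=185.903201
k∈{0} keeps every argument non-negative
  k=0: (−1)^4·185.9032/(48)·0.8893^2·0.4573^4 = +0.133949
d^3_{1,-3}(0.9499) = +0.133949
|D^3_{1,-3}|² = |d^3_{1,-3}(β)|² = (+0.133949)² = 0.017942 (the z-rotation phases have unit modulus)

P=0.0179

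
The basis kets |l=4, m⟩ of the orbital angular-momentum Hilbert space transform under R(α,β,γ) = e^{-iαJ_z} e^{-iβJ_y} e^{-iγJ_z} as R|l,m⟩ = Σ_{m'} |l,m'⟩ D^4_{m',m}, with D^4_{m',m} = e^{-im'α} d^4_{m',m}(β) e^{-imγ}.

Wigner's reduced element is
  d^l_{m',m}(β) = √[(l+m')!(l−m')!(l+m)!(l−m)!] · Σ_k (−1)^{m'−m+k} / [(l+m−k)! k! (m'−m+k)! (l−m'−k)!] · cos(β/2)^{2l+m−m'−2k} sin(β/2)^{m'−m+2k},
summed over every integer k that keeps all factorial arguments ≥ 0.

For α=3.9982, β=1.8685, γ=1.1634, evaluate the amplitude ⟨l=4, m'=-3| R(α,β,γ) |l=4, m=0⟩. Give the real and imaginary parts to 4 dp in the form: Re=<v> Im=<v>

First d^4_{-3,0}(β=1.8685), then the phase factors e^{-i(-3)α} and e^{-i(0)γ}:
c=cos(1.8685/2)=0.594422, s=sin(1.8685/2)=0.804153; N=√[1·5040·24·24]=1703.830978
Admissible k: 3..4 (factorial args all ≥0)
  k=3: (−1)^0·1703.8310/(144)·0.5944^5·0.8042^3 = +0.456619
  k=4: (−1)^1·1703.8310/(144)·0.5944^3·0.8042^5 = -0.835685
d^4_{-3,0}(1.8685) = +0.456619 -0.835685 = -0.379066
Phases: e^{-i·(-3)·3.9982}=+0.840944-0.541122i, e^{-i·(0)·1.1634}=+1.000000+0.000000i ⇒ D=-0.318773+0.205121i

Re=-0.3188 Im=0.2051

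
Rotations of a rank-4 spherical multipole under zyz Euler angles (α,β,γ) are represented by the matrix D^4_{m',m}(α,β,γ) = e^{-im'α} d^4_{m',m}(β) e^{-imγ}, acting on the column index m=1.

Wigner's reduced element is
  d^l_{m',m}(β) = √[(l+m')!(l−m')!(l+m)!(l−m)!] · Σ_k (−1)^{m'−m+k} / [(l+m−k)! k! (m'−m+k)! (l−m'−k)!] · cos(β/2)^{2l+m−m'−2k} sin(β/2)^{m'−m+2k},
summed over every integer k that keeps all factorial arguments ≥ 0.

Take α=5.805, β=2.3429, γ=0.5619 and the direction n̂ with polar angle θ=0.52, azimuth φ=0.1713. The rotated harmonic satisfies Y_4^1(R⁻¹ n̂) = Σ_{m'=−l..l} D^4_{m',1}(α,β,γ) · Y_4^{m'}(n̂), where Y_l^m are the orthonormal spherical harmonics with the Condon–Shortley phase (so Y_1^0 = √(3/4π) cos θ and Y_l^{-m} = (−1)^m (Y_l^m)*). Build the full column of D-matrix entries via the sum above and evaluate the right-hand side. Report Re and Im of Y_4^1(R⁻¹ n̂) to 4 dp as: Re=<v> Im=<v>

Re=0.2077 Im=-0.2538

Need the full column D^4_{m',1} for m'=−4..4 at α=5.805, β=2.3429, γ=0.5619.
cos(β/2)=0.388816, sin(β/2)=0.921315
d^4_{-4,1}: single k=5 term ⇒ +0.291990;  D = -0.229420-0.180623i
d^4_{-3,1}: k∈[4..5] ⇒ +0.217836 -0.733853 = -0.516017;  D = +0.213074+0.469971i
d^4_{-2,1}: k∈[3..5] ⇒ +0.098279 -0.827715 +0.929477 = +0.200041;  D = +0.010502-0.199766i
d^4_{-1,1}: k∈[2..5] ⇒ +0.029328 -0.494006 +1.386851 -0.519118 = +0.403055;  D = +0.204005-0.347614i
d^4_{0,1}: k∈[1..4] ⇒ +0.005535 -0.186472 +1.046986 -0.979755 = -0.113706;  D = -0.096223+0.060582i
d^4_{1,1}: k∈[0..3] ⇒ +0.000522 -0.043992 +0.494006 -0.924567 = -0.474031;  D = -0.472371+0.039637i
d^4_{2,1}: k∈[0..2] ⇒ -0.005251 +0.147419 -0.551810 = -0.409642;  D = -0.378182-0.157434i
d^4_{3,1}: k∈[0..1] ⇒ +0.023278 -0.217836 = -0.194558;  D = -0.125061-0.149039i
d^4_{4,1}: single k=0 term ⇒ -0.052004;  D = -0.011347-0.050752i
Y_4^{m'}(θ=0.52,φ=0.1713) and Σ D·Y over m':
  (-0.2294-0.1806i)·(+0.0209-0.0171i)  (+0.2131+0.4700i)·(+0.1160-0.0655i)  (+0.0105-0.1998i)·(+0.3323-0.1185i)  (+0.2040-0.3476i)·(+0.4566-0.0790i)  (-0.0962+0.0606i)·(+0.0273+0.0000i)  (-0.4724+0.0396i)·(-0.4566-0.0790i)  (-0.3782-0.1574i)·(+0.3323+0.1185i)  (-0.1251-0.1490i)·(-0.1160-0.0655i)  (-0.0113-0.0508i)·(+0.0209+0.0171i)
Y_4^1(R⁻¹ n̂) = +0.207729-0.253796i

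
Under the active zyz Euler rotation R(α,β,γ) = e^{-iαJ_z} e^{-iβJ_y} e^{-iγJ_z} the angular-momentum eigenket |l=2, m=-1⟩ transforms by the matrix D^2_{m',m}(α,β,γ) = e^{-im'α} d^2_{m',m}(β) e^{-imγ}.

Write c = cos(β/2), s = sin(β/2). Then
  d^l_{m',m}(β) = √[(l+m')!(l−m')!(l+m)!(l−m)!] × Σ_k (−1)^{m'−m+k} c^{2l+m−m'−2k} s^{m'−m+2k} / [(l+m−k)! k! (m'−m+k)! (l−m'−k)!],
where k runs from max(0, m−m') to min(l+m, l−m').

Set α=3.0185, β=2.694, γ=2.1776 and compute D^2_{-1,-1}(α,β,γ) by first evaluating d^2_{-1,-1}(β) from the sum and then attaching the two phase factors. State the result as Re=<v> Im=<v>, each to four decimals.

Re=-0.0642 Im=0.1222

Split into d^2_{-1,-1}(β=2.694) × two z-phases.
c=cos(2.694/2)=0.221933, s=sin(2.694/2)=0.975062; N=√[1·6·1·6]=6.000000
The bounds max(0,m−m')=0 and min(l+m,l−m')=1 give 2 terms
  k=0: (−1)^0·6.0000/(6)·0.2219^4·0.9751^0 = +0.002426
  k=1: (−1)^1·6.0000/(2)·0.2219^2·0.9751^2 = -0.140485
d^2_{-1,-1}(2.694) = +0.002426 -0.140485 = -0.138059
Phases: e^{-i·(-1)·3.0185}=-0.992434+0.122782i, e^{-i·(-1)·2.1776}=-0.570245+0.821475i ⇒ D=-0.064207+0.122220i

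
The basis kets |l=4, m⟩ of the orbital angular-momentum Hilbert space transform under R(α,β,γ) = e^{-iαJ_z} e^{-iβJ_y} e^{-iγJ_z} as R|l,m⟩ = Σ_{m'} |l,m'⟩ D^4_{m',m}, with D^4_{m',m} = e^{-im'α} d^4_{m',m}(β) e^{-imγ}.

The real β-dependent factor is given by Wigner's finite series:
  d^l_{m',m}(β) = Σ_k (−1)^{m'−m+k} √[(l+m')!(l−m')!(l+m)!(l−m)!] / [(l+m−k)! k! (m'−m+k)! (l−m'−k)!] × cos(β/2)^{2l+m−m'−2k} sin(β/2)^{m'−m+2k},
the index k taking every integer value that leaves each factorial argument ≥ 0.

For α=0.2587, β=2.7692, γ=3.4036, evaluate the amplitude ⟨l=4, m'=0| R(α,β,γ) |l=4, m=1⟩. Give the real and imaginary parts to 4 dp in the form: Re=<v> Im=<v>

Re=0.5624 Im=-0.1508

Split into d^4_{0,1}(β=2.7692) × two z-phases.
Half-angle: c=0.185122, s=0.982715. N=√(24·24·120·6)=643.987578
The bounds max(0,m−m')=1 and min(l+m,l−m')=4 give 4 terms
  k=1: (−1)^0·643.9876/(144)·0.1851^7·0.9827^1 = +0.000033
  k=2: (−1)^1·643.9876/(24)·0.1851^5·0.9827^3 = -0.005537
  k=3: (−1)^2·643.9876/(24)·0.1851^3·0.9827^5 = +0.156020
  k=4: (−1)^3·643.9876/(144)·0.1851^1·0.9827^7 = -0.732771
d^4_{0,1}(2.7692) = +0.000033 -0.005537 +0.156020 -0.732771 = -0.582255
Phases: e^{-i·(0)·0.2587}=+1.000000+0.000000i, e^{-i·(1)·3.4036}=-0.965872+0.259020i ⇒ D=+0.562383-0.150816i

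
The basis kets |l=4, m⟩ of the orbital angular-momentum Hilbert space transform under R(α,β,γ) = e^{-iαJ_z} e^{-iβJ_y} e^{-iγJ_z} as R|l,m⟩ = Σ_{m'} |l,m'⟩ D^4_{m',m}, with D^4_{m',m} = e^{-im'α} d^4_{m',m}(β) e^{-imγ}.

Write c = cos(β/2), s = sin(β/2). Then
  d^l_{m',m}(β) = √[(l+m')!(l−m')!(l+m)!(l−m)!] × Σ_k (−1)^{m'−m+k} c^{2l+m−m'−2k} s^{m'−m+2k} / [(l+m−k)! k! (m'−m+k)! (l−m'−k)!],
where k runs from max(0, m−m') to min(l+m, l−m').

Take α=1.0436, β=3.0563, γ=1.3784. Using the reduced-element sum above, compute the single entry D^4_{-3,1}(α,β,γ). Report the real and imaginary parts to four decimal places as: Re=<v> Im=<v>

First d^4_{-3,1}(β=3.0563), then the phase factors e^{-i(-3)α} and e^{-i(1)γ}:
With c≡cos(β/2)=0.042633 and s≡sin(β/2)=0.999091, N=[1·5040·120·6]^{1/2}=1904.940944
k∈{4,5} keeps every argument non-negative
  k=4: (−1)^0·1904.9409/(144)·0.0426^4·0.9991^4 = +0.000044
  k=5: (−1)^1·1904.9409/(240)·0.0426^2·0.9991^6 = -0.014348
d^4_{-3,1}(3.0563) = +0.000044 -0.014348 = -0.014305
Attach z-rotation phases: D = e^{-i(-3)(1.0436)}·(-0.014305)·e^{-i(1)(1.3784)} = +0.002584-0.014070i

Re=0.0026 Im=-0.0141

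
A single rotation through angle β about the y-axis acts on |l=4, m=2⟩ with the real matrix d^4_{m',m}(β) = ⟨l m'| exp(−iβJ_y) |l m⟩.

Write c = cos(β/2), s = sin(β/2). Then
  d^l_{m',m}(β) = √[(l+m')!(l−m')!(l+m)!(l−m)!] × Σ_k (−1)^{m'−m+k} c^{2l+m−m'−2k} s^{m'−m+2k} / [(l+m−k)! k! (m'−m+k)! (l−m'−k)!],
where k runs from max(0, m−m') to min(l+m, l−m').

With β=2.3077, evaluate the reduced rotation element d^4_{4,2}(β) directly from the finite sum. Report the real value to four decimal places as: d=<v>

d^4_{4,2}(β=2.3077) via Wigner's sum:
With c≡cos(β/2)=0.404970 and s≡sin(β/2)=0.914330, N=[40320·1·720·2]^{1/2}=7619.763776
Admissible k: 0..0 (factorial args all ≥0)
  k=0: (−1)^2·7619.7638/(1440)·0.4050^6·0.9143^2 = +0.019513
d^4_{4,2}(2.3077) = +0.019513

d=0.0195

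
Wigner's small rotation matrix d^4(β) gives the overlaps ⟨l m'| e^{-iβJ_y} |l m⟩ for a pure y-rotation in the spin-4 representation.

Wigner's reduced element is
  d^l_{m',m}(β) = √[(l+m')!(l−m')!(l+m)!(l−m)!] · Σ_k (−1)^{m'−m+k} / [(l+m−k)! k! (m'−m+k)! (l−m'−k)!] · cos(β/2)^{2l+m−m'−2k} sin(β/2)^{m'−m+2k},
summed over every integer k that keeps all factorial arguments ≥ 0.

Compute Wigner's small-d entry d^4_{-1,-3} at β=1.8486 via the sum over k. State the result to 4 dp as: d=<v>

d=-0.4655

d^4_{-1,-3}(β=1.8486) via Wigner's sum:
c=cos(1.8486/2)=0.602393, s=sin(1.8486/2)=0.798199; N=√[6·120·1·5040]=1904.940944
k∈{0,1} keeps every argument non-negative
  k=0: (−1)^2·1904.9409/(240)·0.6024^6·0.7982^2 = +0.241643
  k=1: (−1)^3·1904.9409/(144)·0.6024^4·0.7982^4 = -0.707107
d^4_{-1,-3}(1.8486) = +0.241643 -0.707107 = -0.465464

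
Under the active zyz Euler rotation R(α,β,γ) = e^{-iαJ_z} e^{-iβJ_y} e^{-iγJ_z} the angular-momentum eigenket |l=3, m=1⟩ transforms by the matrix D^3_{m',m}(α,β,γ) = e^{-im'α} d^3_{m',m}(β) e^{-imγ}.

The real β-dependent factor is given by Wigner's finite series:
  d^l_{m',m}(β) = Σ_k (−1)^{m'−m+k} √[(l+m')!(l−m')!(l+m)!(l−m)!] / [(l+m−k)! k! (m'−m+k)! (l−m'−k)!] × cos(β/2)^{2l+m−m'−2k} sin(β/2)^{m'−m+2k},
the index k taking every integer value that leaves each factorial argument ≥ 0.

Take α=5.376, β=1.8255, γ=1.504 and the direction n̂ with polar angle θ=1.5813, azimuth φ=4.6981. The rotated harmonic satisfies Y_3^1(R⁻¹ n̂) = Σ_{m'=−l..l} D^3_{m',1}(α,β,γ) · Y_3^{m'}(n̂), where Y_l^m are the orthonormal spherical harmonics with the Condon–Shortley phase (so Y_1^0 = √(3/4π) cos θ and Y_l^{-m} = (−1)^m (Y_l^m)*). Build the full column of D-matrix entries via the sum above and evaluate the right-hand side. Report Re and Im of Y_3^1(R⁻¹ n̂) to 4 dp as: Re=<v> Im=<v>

Need the full column D^3_{m',1} for m'=−3..3 at α=5.376, β=1.8255, γ=1.504.
cos(β/2)=0.611572, sin(β/2)=0.791189
d^3_{-3,1}: single k=4 term ⇒ +0.567625;  D = -0.265551+0.501677i
d^3_{-2,1}: k∈[3..4] ⇒ +0.716495 -0.599581 = +0.116914;  D = -0.115092+0.020560i
d^3_{-1,1}: k∈[2..4] ⇒ +0.525415 -1.172480 +0.245290 = -0.401775;  D = +0.299284+0.268054i
d^3_{0,1}: k∈[1..3] ⇒ +0.234482 -1.177322 +0.656808 = -0.286032;  D = -0.019092+0.285394i
d^3_{1,1}: k∈[0..2] ⇒ +0.052322 -0.700553 +0.879360 = +0.231129;  D = +0.191174-0.129897i
d^3_{2,1}: k∈[0..1] ⇒ -0.214052 +0.716495 = +0.502444;  D = +0.478437+0.153452i
d^3_{3,1}: single k=0 term ⇒ +0.339154;  D = +0.117327+0.318213i
Y_3^{m'}(θ=1.5813,φ=4.6981) and Σ D·Y over m':
  (-0.2656+0.5017i)·(+0.0179-0.4168i)  (-0.1151+0.0206i)·(+0.0107+0.0003i)  (+0.2993+0.2681i)·(+0.0046-0.3230i)  (-0.0191+0.2854i)·(+0.0118+0.0000i)  (+0.1912-0.1299i)·(-0.0046-0.3230i)  (+0.4784+0.1535i)·(+0.0107-0.0003i)  (+0.1173+0.3182i)·(-0.0179-0.4168i)
Y_3^1(R⁻¹ n̂) = +0.383694-0.086462i

Re=0.3837 Im=-0.0865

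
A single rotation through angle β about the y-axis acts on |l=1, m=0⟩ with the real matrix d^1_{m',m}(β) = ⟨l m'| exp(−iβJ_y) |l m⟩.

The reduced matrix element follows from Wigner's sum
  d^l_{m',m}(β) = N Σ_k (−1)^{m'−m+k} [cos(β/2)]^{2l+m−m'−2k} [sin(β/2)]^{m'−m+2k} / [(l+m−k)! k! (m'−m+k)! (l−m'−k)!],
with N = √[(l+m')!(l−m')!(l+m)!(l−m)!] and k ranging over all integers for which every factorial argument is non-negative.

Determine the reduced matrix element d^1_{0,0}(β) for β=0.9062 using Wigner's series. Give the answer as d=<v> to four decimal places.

d^1_{0,0}(β=0.9062) via Wigner's sum:
Half-angle: c=0.899094, s=0.437755. N=√(1·1·1·1)=1.000000
The bounds max(0,m−m')=0 and min(l+m,l−m')=1 give 2 terms
  k=0: (−1)^0·1.0000/(1)·0.8991^2·0.4378^0 = +0.808371
  k=1: (−1)^1·1.0000/(1)·0.8991^0·0.4378^2 = -0.191629
d^1_{0,0}(0.9062) = +0.808371 -0.191629 = +0.616741

d=0.6167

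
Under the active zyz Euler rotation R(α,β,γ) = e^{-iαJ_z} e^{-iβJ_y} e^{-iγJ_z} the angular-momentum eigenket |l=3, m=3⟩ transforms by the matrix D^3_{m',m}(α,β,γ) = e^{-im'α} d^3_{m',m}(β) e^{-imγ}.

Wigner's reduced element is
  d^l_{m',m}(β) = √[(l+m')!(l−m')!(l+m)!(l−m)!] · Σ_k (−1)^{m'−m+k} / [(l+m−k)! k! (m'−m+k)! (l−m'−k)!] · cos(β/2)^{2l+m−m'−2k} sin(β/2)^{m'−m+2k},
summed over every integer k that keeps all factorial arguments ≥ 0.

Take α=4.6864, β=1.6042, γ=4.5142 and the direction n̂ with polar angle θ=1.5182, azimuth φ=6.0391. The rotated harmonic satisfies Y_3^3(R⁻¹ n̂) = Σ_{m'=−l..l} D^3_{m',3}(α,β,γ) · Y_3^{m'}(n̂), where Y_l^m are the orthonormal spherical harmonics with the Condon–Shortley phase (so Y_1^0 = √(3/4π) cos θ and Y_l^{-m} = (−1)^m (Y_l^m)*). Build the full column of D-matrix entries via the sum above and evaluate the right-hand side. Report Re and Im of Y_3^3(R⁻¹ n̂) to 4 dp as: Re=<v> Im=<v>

Re=0.2769 Im=0.2730

Need the full column D^3_{m',3} for m'=−3..3 at α=4.6864, β=1.6042, γ=4.5142.
cos(β/2)=0.695199, sin(β/2)=0.718818
d^3_{-3,3}: single k=6 term ⇒ +0.137947;  D = +0.119945+0.068136i
d^3_{-2,3}: single k=5 term ⇒ +0.326797;  D = -0.168743+0.279861i
d^3_{-1,3}: single k=4 term ⇒ +0.499733;  D = -0.421109-0.269074i
d^3_{0,3}: single k=3 term ⇒ +0.558082;  D = +0.312610-0.462310i
d^3_{1,3}: single k=2 term ⇒ +0.467432;  D = +0.380282+0.271806i
d^3_{2,3}: single k=1 term ⇒ +0.285916;  D = -0.172245+0.228210i
d^3_{3,3}: single k=0 term ⇒ +0.112890;  D = -0.088307-0.070327i
Y_3^{m'}(θ=1.5182,φ=6.0391) and Σ D·Y over m':
  (+0.1199+0.0681i)·(+0.3090+0.2778i)  (-0.1687+0.2799i)·(+0.0473+0.0251i)  (-0.4211-0.2691i)·(-0.3088-0.0769i)  (+0.3126-0.4623i)·(-0.0586+0.0000i)  (+0.3803+0.2718i)·(+0.3088-0.0769i)  (-0.1722+0.2282i)·(+0.0473-0.0251i)  (-0.0883-0.0703i)·(-0.3090+0.2778i)
Y_3^3(R⁻¹ n̂) = +0.276920+0.272972i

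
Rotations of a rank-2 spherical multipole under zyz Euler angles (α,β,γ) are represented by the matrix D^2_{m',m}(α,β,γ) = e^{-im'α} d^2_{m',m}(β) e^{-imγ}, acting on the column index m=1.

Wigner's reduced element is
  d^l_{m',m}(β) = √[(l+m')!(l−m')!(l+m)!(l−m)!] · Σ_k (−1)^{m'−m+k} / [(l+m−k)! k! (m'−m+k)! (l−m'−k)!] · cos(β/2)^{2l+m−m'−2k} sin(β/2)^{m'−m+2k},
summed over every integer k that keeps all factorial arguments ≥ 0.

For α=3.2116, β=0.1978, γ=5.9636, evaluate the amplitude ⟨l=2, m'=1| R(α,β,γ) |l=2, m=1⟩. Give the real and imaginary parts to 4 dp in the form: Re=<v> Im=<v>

Re=-0.9221 Im=-0.2350

D^2_{1,1}(3.2116,0.1978,5.9636) = e^{-i·1·3.2116}·d^2_{1,1}(0.1978)·e^{-i·1·5.9636}. Compute d first:
c=cos(0.1978/2)=0.995113, s=sin(0.1978/2)=0.098739; N=√[6·1·6·1]=6.000000
k∈{0,1} keeps every argument non-negative
  k=0: (−1)^0·6.0000/(6)·0.9951^4·0.0987^0 = +0.980596
  k=1: (−1)^1·6.0000/(2)·0.9951^2·0.0987^2 = -0.028963
d^2_{1,1}(0.1978) = +0.980596 -0.028963 = +0.951633
Phases: e^{-i·(1)·3.2116}=-0.997550+0.069950i, e^{-i·(1)·5.9636}=+0.949366+0.314173i ⇒ D=-0.922149-0.235049i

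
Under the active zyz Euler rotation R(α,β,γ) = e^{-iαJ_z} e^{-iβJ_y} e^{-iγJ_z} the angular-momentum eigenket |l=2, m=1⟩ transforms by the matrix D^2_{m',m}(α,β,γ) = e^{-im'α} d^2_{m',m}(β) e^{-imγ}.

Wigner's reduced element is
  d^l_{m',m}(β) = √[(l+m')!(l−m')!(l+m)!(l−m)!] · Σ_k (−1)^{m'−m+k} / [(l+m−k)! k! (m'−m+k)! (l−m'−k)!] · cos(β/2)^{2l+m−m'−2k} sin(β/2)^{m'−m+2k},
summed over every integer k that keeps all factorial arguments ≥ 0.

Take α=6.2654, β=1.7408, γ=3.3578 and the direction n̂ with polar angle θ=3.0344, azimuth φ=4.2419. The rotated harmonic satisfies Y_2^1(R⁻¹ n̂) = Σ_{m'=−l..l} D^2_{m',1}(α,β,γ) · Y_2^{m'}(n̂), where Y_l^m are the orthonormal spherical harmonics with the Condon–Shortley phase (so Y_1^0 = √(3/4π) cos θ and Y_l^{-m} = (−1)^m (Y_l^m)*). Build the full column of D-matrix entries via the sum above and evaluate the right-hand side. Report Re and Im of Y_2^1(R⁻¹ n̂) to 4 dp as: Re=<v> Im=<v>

Need the full column D^2_{m',1} for m'=−2..2 at α=6.2654, β=1.7408, γ=3.3578.
cos(β/2)=0.644521, sin(β/2)=0.764587
d^2_{-2,1}: single k=3 term ⇒ +0.576166;  D = -0.558000+0.143538i
d^2_{-1,1}: k∈[2..3] ⇒ +0.728532 -0.341749 = +0.386783;  D = -0.376243+0.089681i
d^2_{0,1}: k∈[1..2] ⇒ +0.501433 -0.705656 = -0.204223;  D = +0.199468-0.043811i
d^2_{1,1}: k∈[0..1] ⇒ +0.172563 -0.728532 = -0.555969;  D = +0.545060-0.109594i
d^2_{2,1}: single k=0 term ⇒ -0.409419;  D = +0.402757-0.073554i
Y_2^{m'}(θ=3.0344,φ=4.2419) and Σ D·Y over m':
  (-0.5580+0.1435i)·(-0.0026-0.0036i)  (-0.3762+0.0897i)·(+0.0373-0.0732i)  (+0.1995-0.0438i)·(+0.6200+0.0000i)  (+0.5451-0.1096i)·(-0.0373-0.0732i)  (+0.4028-0.0736i)·(-0.0026+0.0036i)
Y_2^1(R⁻¹ n̂) = +0.089060-0.028852i

Re=0.0891 Im=-0.0289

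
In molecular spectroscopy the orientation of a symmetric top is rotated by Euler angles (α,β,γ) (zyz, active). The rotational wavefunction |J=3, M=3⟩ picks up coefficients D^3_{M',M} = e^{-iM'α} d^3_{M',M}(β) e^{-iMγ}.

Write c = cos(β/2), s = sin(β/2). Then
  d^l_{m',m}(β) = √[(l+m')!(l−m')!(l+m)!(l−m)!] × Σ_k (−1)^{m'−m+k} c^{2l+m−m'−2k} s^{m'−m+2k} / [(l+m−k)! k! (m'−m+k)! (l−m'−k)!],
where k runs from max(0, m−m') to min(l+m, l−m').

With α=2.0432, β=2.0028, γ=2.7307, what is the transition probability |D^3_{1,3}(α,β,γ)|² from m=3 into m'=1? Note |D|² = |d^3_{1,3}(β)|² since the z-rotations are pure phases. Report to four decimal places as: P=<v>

Split into d^3_{1,3}(β=2.0028) × two z-phases.
With c≡cos(β/2)=0.539124 and s≡sin(β/2)=0.842227, N=[24·2·720·1]^{1/2}=185.903201
Admissible k: 2..2 (factorial args all ≥0)
  k=2: (−1)^0·185.9032/(48)·0.5391^4·0.8422^2 = +0.232090
d^3_{1,3}(2.0028) = +0.232090
|D^3_{1,3}|² = |d^3_{1,3}(β)|² = (+0.232090)² = 0.053866 (the z-rotation phases have unit modulus)

P=0.0539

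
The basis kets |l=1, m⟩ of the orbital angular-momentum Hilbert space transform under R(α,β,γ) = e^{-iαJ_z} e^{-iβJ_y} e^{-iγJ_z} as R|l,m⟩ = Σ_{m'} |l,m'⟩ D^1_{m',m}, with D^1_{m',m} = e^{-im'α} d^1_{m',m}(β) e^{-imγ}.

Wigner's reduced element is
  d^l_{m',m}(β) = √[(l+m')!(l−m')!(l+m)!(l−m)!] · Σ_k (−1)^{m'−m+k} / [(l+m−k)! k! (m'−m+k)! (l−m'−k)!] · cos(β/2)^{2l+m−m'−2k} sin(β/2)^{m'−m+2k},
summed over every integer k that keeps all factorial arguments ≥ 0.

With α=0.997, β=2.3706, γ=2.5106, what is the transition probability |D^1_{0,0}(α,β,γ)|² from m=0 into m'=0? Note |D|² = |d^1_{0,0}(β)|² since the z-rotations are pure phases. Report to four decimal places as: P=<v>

First d^1_{0,0}(β=2.3706), then the phase factors e^{-i(0)α} and e^{-i(0)γ}:
With c≡cos(β/2)=0.376019 and s≡sin(β/2)=0.926612, N=[1·1·1·1]^{1/2}=1.000000
The bounds max(0,m−m')=0 and min(l+m,l−m')=1 give 2 terms
  k=0: (−1)^0·1.0000/(1)·0.3760^2·0.9266^0 = +0.141390
  k=1: (−1)^1·1.0000/(1)·0.3760^0·0.9266^2 = -0.858610
d^1_{0,0}(2.3706) = +0.141390 -0.858610 = -0.717219
|D^1_{0,0}|² = |d^1_{0,0}(β)|² = (-0.717219)² = 0.514404 (the z-rotation phases have unit modulus)

P=0.5144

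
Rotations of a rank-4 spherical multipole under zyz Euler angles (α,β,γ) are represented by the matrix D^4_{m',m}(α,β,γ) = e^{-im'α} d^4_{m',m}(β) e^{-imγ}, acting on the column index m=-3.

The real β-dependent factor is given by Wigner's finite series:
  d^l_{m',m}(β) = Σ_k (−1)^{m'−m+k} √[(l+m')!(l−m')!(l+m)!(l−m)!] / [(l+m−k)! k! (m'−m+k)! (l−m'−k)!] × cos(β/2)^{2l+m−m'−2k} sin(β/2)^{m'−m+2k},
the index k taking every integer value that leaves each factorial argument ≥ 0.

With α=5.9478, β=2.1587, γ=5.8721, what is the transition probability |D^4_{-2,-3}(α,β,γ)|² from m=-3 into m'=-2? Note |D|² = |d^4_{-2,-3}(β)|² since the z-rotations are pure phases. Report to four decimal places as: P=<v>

P=0.0265

First d^4_{-2,-3}(β=2.1587), then the phase factors e^{-i(-2)α} and e^{-i(-3)γ}:
With c≡cos(β/2)=0.471902 and s≡sin(β/2)=0.881651, N=[2·720·1·5040]^{1/2}=2693.993318
k: max(0,(-3)−(-2))=0 … min(4+(-3),4−(-2))=1
  k=0: (−1)^1·2693.9933/(720)·0.4719^7·0.8817^1 = -0.017192
  k=1: (−1)^2·2693.9933/(240)·0.4719^5·0.8817^3 = +0.180025
d^4_{-2,-3}(2.1587) = -0.017192 +0.180025 = +0.162833
|D^4_{-2,-3}|² = |d^4_{-2,-3}(β)|² = (+0.162833)² = 0.026515 (the z-rotation phases have unit modulus)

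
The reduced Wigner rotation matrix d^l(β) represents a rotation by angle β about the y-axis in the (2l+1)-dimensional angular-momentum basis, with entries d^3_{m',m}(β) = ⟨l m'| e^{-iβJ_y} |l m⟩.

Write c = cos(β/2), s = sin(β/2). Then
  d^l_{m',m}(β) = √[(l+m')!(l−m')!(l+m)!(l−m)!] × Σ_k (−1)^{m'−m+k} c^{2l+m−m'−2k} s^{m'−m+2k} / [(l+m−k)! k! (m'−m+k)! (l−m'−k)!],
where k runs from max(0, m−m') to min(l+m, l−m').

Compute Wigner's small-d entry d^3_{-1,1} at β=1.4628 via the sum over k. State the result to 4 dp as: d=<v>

d^3_{-1,1}(β=1.4628) via Wigner's sum:
Half-angle: c=0.744240, s=0.667912. N=√(2·24·24·2)=48.000000
k: max(0,(1)−(-1))=2 … min(3+(1),3−(-1))=4
  k=2: (−1)^0·48.0000/(8)·0.7442^4·0.6679^2 = +0.821187
  k=3: (−1)^1·48.0000/(6)·0.7442^2·0.6679^4 = -0.881848
  k=4: (−1)^2·48.0000/(48)·0.7442^0·0.6679^6 = +0.088780
d^3_{-1,1}(1.4628) = +0.821187 -0.881848 +0.088780 = +0.028120

d=0.0281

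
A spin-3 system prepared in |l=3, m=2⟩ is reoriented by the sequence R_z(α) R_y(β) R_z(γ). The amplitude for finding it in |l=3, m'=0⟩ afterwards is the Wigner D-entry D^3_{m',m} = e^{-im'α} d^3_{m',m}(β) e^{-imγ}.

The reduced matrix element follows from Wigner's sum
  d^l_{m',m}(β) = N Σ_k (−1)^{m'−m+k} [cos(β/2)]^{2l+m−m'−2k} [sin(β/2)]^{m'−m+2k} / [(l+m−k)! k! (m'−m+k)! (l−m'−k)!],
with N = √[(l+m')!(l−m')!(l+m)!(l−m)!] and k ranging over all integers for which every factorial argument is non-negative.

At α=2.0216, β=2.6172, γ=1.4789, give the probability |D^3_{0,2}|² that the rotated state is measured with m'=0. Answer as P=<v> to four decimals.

D^3_{0,2}(2.0216,2.6172,1.4789) = e^{-i·0·2.0216}·d^3_{0,2}(2.6172)·e^{-i·2·1.4789}. Compute d first:
c=cos(2.6172/2)=0.259202, s=sin(2.6172/2)=0.965823; N=√[6·6·120·1]=65.726707
k∈{2,3} keeps every argument non-negative
  k=2: (−1)^0·65.7267/(12)·0.2592^4·0.9658^2 = +0.023063
  k=3: (−1)^1·65.7267/(12)·0.2592^2·0.9658^4 = -0.320206
d^3_{0,2}(2.6172) = +0.023063 -0.320206 = -0.297143
|D^3_{0,2}|² = |d^3_{0,2}(β)|² = (-0.297143)² = 0.088294 (the z-rotation phases have unit modulus)

P=0.0883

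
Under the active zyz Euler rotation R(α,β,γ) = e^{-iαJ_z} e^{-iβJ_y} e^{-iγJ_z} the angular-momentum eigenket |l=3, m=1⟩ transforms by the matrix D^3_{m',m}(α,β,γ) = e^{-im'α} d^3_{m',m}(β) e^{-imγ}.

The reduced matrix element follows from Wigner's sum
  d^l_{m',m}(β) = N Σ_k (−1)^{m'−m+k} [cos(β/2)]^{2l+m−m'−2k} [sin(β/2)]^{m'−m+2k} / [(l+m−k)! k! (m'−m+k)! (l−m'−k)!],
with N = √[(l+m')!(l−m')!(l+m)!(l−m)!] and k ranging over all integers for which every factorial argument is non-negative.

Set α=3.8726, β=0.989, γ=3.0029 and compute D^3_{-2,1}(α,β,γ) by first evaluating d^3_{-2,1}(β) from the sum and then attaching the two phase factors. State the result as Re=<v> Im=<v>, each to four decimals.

Re=0.0118 Im=-0.3939

First d^3_{-2,1}(β=0.989), then the phase factors e^{-i(-2)α} and e^{-i(1)γ}:
c=cos(0.989/2)=0.880206, s=sin(0.989/2)=0.474592; N=√[1·120·24·2]=75.894664
k: max(0,(1)−(-2))=3 … min(3+(1),3−(-2))=4
  k=3: (−1)^0·75.8947/(12)·0.8802^3·0.4746^3 = +0.461045
  k=4: (−1)^1·75.8947/(24)·0.8802^1·0.4746^5 = -0.067017
d^3_{-2,1}(0.989) = +0.461045 -0.067017 = +0.394028
D = (+0.108567+0.994089i)·(+0.394028)·(-0.990398-0.138248i) = +0.011784-0.393852i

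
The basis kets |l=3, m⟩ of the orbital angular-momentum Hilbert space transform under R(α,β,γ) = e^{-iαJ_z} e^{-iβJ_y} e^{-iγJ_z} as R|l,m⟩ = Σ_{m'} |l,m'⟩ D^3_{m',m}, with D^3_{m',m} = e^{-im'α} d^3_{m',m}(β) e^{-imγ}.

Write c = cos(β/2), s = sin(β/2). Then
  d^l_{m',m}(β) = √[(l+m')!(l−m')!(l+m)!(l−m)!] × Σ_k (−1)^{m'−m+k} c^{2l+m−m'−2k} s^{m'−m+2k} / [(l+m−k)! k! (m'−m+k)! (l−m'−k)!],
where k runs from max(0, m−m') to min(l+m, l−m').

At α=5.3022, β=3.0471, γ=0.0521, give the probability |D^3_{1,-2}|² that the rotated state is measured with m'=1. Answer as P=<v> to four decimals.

Split into d^3_{1,-2}(β=3.0471) × two z-phases.
c=cos(3.0471/2)=0.047229, s=sin(3.0471/2)=0.998884; N=√[24·2·1·120]=75.894664
The bounds max(0,m−m')=0 and min(l+m,l−m')=1 give 2 terms
  k=0: (−1)^3·75.8947/(12)·0.0472^3·0.9989^3 = -0.000664
  k=1: (−1)^4·75.8947/(24)·0.0472^1·0.9989^5 = +0.148519
d^3_{1,-2}(3.0471) = -0.000664 +0.148519 = +0.147855
|D^3_{1,-2}|² = |d^3_{1,-2}(β)|² = (+0.147855)² = 0.021861 (the z-rotation phases have unit modulus)

P=0.0219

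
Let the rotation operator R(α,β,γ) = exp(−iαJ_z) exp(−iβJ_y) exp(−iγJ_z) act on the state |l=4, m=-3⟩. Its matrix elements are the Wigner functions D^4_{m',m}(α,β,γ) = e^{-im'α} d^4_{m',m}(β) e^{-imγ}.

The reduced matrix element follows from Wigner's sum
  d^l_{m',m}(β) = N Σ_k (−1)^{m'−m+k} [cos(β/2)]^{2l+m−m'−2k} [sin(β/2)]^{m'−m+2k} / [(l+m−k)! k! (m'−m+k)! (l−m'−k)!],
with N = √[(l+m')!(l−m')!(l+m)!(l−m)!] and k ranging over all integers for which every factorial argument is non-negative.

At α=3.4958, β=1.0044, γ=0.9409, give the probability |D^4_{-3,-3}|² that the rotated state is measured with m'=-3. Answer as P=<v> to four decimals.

P=0.1499

Split into d^4_{-3,-3}(β=1.0044) × two z-phases.
c=cos(1.0044/2)=0.876526, s=sin(1.0044/2)=0.481355; N=√[1·5040·1·5040]=5040.000000
k: max(0,(-3)−(-3))=0 … min(4+(-3),4−(-3))=1
  k=0: (−1)^0·5040.0000/(5040)·0.8765^8·0.4814^0 = +0.348431
  k=1: (−1)^1·5040.0000/(720)·0.8765^6·0.4814^2 = -0.735558
d^4_{-3,-3}(1.0044) = +0.348431 -0.735558 = -0.387127
|D^4_{-3,-3}|² = |d^4_{-3,-3}(β)|² = (-0.387127)² = 0.149867 (the z-rotation phases have unit modulus)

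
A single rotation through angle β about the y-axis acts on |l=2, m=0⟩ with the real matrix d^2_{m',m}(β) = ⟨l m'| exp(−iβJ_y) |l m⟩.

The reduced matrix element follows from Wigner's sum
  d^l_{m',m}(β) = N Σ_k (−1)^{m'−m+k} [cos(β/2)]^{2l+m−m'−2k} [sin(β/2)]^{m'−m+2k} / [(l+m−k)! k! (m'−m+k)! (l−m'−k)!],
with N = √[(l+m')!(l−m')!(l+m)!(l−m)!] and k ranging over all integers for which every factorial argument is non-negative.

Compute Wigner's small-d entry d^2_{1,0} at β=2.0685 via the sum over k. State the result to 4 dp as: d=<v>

d^2_{1,0}(β=2.0685) via Wigner's sum:
With c≡cos(β/2)=0.511171 and s≡sin(β/2)=0.859479, N=[6·1·2·2]^{1/2}=4.898979
k: max(0,(0)−(1))=0 … min(2+(0),2−(1))=1
  k=0: (−1)^1·4.8990/(2)·0.5112^3·0.8595^1 = -0.281196
  k=1: (−1)^2·4.8990/(2)·0.5112^1·0.8595^3 = +0.794964
d^2_{1,0}(2.0685) = -0.281196 +0.794964 = +0.513769

d=0.5138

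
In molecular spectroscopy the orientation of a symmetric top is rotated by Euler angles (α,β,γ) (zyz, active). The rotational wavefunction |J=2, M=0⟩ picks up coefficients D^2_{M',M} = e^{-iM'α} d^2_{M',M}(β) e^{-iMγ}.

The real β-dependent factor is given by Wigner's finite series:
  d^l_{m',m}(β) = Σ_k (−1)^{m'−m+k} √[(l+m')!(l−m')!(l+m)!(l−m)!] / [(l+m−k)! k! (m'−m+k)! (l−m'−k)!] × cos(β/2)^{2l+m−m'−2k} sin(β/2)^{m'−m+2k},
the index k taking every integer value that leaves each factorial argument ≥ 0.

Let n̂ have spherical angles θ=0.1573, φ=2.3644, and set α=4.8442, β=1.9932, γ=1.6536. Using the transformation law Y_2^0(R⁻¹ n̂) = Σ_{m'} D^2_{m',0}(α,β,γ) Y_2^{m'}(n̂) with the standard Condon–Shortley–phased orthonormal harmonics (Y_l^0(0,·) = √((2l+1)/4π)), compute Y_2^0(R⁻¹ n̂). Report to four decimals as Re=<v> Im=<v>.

Re=-0.0619 Im=0.0000

Need the full column D^2_{m',0} for m'=−2..2 at α=4.8442, β=1.9932, γ=1.6536.
cos(β/2)=0.543160, sin(β/2)=0.839629
d^2_{-2,0}: single k=2 term ⇒ +0.509456;  D = -0.491855-0.132754i
d^2_{-1,0}: k∈[1..2] ⇒ +0.329569 -0.787528 = -0.457959;  D = -0.060189+0.453986i
d^2_{0,0}: k∈[0..2] ⇒ +0.087039 -0.831938 +0.496993 = -0.247907;  D = -0.247907+0.000000i
d^2_{1,0}: k∈[0..1] ⇒ -0.329569 +0.787528 = +0.457959;  D = +0.060189+0.453986i
d^2_{2,0}: single k=0 term ⇒ +0.509456;  D = -0.491855+0.132754i
Y_2^{m'}(θ=0.1573,φ=2.3644) and Σ D·Y over m':
  (-0.4919-0.1328i)·(+0.0002+0.0095i)  (-0.0602+0.4540i)·(-0.0852-0.0838i)  (-0.2479+0.0000i)·(+0.6076+0.0000i)  (+0.0602+0.4540i)·(+0.0852-0.0838i)  (-0.4919+0.1328i)·(+0.0002-0.0095i)
Y_2^0(R⁻¹ n̂) = -0.061890-0.000000i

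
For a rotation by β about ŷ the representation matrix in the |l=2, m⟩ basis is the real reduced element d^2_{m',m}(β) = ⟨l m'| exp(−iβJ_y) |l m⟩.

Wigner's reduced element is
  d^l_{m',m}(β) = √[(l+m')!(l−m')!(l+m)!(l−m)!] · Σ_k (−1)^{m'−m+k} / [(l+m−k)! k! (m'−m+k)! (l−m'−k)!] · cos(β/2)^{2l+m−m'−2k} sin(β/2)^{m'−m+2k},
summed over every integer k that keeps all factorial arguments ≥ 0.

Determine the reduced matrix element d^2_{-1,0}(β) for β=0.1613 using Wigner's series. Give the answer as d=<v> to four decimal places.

d^2_{-1,0}(β=0.1613) via Wigner's sum:
With c≡cos(β/2)=0.996750 and s≡sin(β/2)=0.080563, N=[1·6·2·2]^{1/2}=4.898979
Admissible k: 1..2 (factorial args all ≥0)
  k=1: (−1)^0·4.8990/(2)·0.9967^3·0.0806^1 = +0.195419
  k=2: (−1)^1·4.8990/(2)·0.9967^1·0.0806^3 = -0.001277
d^2_{-1,0}(0.1613) = +0.195419 -0.001277 = +0.194143

d=0.1941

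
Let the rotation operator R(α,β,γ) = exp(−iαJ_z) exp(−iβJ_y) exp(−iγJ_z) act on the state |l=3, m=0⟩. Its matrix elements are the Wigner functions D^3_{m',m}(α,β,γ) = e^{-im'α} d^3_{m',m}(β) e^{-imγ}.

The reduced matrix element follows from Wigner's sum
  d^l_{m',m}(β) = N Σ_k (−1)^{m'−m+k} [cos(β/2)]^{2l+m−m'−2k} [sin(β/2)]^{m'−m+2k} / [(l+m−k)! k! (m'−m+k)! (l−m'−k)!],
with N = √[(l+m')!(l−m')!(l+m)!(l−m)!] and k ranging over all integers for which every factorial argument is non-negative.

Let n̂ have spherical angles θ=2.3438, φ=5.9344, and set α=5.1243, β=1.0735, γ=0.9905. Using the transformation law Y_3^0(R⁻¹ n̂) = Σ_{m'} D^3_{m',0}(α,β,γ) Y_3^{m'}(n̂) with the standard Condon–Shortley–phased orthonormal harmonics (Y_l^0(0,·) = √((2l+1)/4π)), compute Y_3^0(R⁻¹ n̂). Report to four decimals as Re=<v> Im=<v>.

Need the full column D^3_{m',0} for m'=−3..3 at α=5.1243, β=1.0735, γ=0.9905.
cos(β/2)=0.859375, sin(β/2)=0.511346
d^3_{-3,0}: single k=3 term ⇒ +0.379496;  D = -0.358392+0.124789i
d^3_{-2,0}: k∈[2..3] ⇒ +0.781126 -0.276557 = +0.504569;  D = -0.342815-0.370226i
d^3_{-1,0}: k∈[1..3] ⇒ +0.830269 -0.881869 +0.104075 = +0.052476;  D = +0.021009-0.048086i
d^3_{0,0}: k∈[0..3] ⇒ +0.402807 -1.283521 +0.454430 -0.017877 = -0.444161;  D = -0.444161+0.000000i
d^3_{1,0}: k∈[0..2] ⇒ -0.830269 +0.881869 -0.104075 = -0.052476;  D = -0.021009-0.048086i
d^3_{2,0}: k∈[0..1] ⇒ +0.781126 -0.276557 = +0.504569;  D = -0.342815+0.370226i
d^3_{3,0}: single k=0 term ⇒ -0.379496;  D = +0.358392+0.124789i
Y_3^{m'}(θ=2.3438,φ=5.9344) and Σ D·Y over m':
  (-0.3584+0.1248i)·(+0.0766+0.1325i)  (-0.3428-0.3702i)·(-0.2802-0.2349i)  (+0.0210-0.0481i)·(+0.3126+0.1137i)  (-0.4442+0.0000i)·(+0.1464+0.0000i)  (-0.0210-0.0481i)·(-0.3126+0.1137i)  (-0.3428+0.3702i)·(-0.2802+0.2349i)  (+0.3584+0.1248i)·(-0.0766+0.1325i)
Y_3^0(R⁻¹ n̂) = -0.110733-0.000000i

Re=-0.1107 Im=0.0000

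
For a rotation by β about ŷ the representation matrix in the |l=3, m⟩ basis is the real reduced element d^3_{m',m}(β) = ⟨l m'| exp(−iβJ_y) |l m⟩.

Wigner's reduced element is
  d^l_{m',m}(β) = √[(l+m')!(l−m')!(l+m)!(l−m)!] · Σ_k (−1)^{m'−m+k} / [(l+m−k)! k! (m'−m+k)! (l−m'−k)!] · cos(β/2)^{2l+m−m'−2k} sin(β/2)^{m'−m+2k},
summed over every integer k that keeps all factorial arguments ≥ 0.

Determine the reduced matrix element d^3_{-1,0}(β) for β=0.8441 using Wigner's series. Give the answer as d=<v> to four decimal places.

d^3_{-1,0}(β=0.8441) via Wigner's sum:
c=cos(0.8441/2)=0.912251, s=sin(0.8441/2)=0.409631; N=√[2·24·6·6]=41.569219
The bounds max(0,m−m')=1 and min(l+m,l−m')=3 give 3 terms
  k=1: (−1)^0·41.5692/(12)·0.9123^5·0.4096^1 = +0.896512
  k=2: (−1)^1·41.5692/(4)·0.9123^3·0.4096^3 = -0.542294
  k=3: (−1)^2·41.5692/(12)·0.9123^1·0.4096^5 = +0.036448
d^3_{-1,0}(0.8441) = +0.896512 -0.542294 +0.036448 = +0.390665

d=0.3907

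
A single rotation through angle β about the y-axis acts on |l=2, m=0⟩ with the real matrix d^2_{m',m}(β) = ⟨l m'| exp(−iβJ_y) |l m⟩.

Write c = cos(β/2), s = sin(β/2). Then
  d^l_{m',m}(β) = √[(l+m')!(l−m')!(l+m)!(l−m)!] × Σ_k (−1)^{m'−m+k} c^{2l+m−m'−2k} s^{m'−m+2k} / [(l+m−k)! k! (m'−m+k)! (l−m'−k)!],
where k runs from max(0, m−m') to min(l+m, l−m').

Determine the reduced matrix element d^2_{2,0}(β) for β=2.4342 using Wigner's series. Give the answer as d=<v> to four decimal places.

d=0.2586

d^2_{2,0}(β=2.4342) via Wigner's sum:
c=cos(2.4342/2)=0.346368, s=sin(2.4342/2)=0.938099; N=√[24·1·2·2]=9.797959
k: max(0,(0)−(2))=0 … min(2+(0),2−(2))=0
  k=0: (−1)^2·9.7980/(4)·0.3464^2·0.9381^2 = +0.258611
d^2_{2,0}(2.4342) = +0.258611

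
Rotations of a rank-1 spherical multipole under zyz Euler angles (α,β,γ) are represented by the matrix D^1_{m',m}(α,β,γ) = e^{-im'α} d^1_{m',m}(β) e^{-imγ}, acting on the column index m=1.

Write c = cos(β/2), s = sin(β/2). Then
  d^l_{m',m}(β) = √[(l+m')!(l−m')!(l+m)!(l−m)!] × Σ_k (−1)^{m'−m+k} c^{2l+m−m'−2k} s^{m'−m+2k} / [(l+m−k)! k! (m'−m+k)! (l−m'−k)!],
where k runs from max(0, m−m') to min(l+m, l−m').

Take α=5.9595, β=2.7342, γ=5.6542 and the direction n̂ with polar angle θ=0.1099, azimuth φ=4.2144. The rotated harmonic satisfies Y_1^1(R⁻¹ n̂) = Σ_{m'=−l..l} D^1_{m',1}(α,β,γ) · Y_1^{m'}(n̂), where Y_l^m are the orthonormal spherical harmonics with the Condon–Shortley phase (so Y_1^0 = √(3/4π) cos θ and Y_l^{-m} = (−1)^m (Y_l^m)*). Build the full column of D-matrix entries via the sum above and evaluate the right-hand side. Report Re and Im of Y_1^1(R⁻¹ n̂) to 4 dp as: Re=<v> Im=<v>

Re=0.0832 Im=0.1067

Need the full column D^1_{m',1} for m'=−1..1 at α=5.9595, β=2.7342, γ=5.6542.
cos(β/2)=0.202291, sin(β/2)=0.979326
d^1_{-1,1}: single k=2 term ⇒ +0.959079;  D = +0.914728+0.288279i
d^1_{0,1}: single k=1 term ⇒ +0.280168;  D = +0.226550+0.164829i
d^1_{1,1}: single k=0 term ⇒ +0.040921;  D = +0.023714+0.033350i
Y_1^{m'}(θ=0.1099,φ=4.2144) and Σ D·Y over m':
  (+0.9147+0.2883i)·(-0.0181+0.0333i)  (+0.2266+0.1648i)·(+0.4857+0.0000i)  (+0.0237+0.0333i)·(+0.0181+0.0333i)
Y_1^1(R⁻¹ n̂) = +0.083190+0.106678i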